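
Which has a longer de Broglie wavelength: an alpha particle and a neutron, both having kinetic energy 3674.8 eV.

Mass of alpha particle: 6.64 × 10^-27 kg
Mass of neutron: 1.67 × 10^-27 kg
The neutron has the longer wavelength.

Using λ = h/√(2mKE):

For alpha particle: λ₁ = h/√(2m₁KE) = 2.37 × 10^-13 m
For neutron: λ₂ = h/√(2m₂KE) = 4.73 × 10^-13 m

Since λ ∝ 1/√m at constant kinetic energy, the lighter particle has the longer wavelength.

The neutron has the longer de Broglie wavelength.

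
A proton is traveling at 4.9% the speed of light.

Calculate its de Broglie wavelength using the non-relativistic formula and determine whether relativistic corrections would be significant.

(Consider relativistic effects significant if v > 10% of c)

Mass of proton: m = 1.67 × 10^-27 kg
No, relativistic corrections are not needed.

Using the non-relativistic de Broglie formula λ = h/(mv):

v = 4.9% × c = 1.469 × 10^7 m/s

λ = h/(mv)
λ = (6.626 × 10^-34 J·s) / (1.67 × 10^-27 kg × 1.469 × 10^7 m/s)
λ = 2.70 × 10^-14 m

Since v = 4.9% of c < 10% of c, relativistic corrections are NOT significant and this non-relativistic result is a good approximation.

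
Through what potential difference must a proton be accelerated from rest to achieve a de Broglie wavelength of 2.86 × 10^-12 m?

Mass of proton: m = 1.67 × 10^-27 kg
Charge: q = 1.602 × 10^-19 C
100 V

From λ = h/√(2mqV), we solve for V:

λ² = h²/(2mqV)
V = h²/(2mqλ²)
V = (6.626 × 10^-34 J·s)² / (2 × 1.67 × 10^-27 kg × 1.602 × 10^-19 C × (2.86 × 10^-12 m)²)
V = 100 V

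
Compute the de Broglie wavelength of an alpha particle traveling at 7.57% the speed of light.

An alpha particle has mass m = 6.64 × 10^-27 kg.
4.40 × 10^-15 m

Using the de Broglie relation λ = h/(mv):

v = 7.57% × c = 2.269 × 10^7 m/s

λ = h/(mv)
λ = (6.626 × 10^-34 J·s) / (6.64 × 10^-27 kg × 2.269 × 10^7 m/s)
λ = 4.40 × 10^-15 m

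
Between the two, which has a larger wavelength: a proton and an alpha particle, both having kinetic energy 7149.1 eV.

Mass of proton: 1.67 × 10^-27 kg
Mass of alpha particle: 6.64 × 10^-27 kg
The proton has the longer wavelength.

Using λ = h/√(2mKE):

For proton: λ₁ = h/√(2m₁KE) = 3.39 × 10^-13 m
For alpha particle: λ₂ = h/√(2m₂KE) = 1.70 × 10^-13 m

Since λ ∝ 1/√m at constant kinetic energy, the lighter particle has the longer wavelength.

The proton has the longer de Broglie wavelength.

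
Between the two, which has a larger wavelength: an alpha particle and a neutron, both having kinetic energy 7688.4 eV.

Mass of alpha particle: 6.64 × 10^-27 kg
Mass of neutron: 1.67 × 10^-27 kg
The neutron has the longer wavelength.

Using λ = h/√(2mKE):

For alpha particle: λ₁ = h/√(2m₁KE) = 1.64 × 10^-13 m
For neutron: λ₂ = h/√(2m₂KE) = 3.27 × 10^-13 m

Since λ ∝ 1/√m at constant kinetic energy, the lighter particle has the longer wavelength.

The neutron has the longer de Broglie wavelength.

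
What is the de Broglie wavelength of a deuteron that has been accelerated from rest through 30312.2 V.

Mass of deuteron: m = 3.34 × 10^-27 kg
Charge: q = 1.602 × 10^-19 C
1.16 × 10^-13 m

When a particle is accelerated through voltage V, it gains kinetic energy KE = qV.

The de Broglie wavelength is then λ = h/√(2mqV):

λ = h/√(2mqV)
λ = (6.626 × 10^-34 J·s) / √(2 × 3.34 × 10^-27 kg × 1.602 × 10^-19 C × 30312.2 V)
λ = 1.16 × 10^-13 m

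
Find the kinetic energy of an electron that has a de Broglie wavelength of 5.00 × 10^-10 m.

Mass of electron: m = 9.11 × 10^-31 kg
9.64 × 10^-19 J (or 6.02 eV)

From λ = h/√(2mKE), we solve for KE:

λ² = h²/(2mKE)
KE = h²/(2mλ²)
KE = (6.626 × 10^-34 J·s)² / (2 × 9.11 × 10^-31 kg × (5.00 × 10^-10 m)²)
KE = 9.64 × 10^-19 J
KE = 6.02 eV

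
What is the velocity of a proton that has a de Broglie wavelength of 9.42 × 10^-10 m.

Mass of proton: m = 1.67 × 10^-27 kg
4.21 × 10^2 m/s

From the de Broglie relation λ = h/(mv), we solve for v:

v = h/(mλ)
v = (6.626 × 10^-34 J·s) / (1.67 × 10^-27 kg × 9.42 × 10^-10 m)
v = 4.21 × 10^2 m/s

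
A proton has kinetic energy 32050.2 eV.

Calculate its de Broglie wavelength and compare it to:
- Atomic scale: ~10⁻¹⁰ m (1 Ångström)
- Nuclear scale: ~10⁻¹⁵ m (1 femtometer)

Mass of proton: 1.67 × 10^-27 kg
λ = 1.60 × 10^-13 m, which is between nuclear and atomic scales.

Using λ = h/√(2mKE):

KE = 32050.2 eV = 5.135 × 10^-15 J

λ = h/√(2mKE)
λ = (6.626 × 10^-34 J·s) / √(2 × 1.67 × 10^-27 kg × 5.135 × 10^-15 J)
λ = 1.60 × 10^-13 m

Comparison:
- Atomic scale (10⁻¹⁰ m): λ is 0.0016× this size
- Nuclear scale (10⁻¹⁵ m): λ is 1.6e+02× this size

The wavelength is between nuclear and atomic scales.

This wavelength is appropriate for probing atomic structure but too large for nuclear physics experiments.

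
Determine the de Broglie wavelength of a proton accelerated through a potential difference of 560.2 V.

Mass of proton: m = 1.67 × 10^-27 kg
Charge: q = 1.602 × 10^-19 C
1.21 × 10^-12 m

When a particle is accelerated through voltage V, it gains kinetic energy KE = qV.

The de Broglie wavelength is then λ = h/√(2mqV):

λ = h/√(2mqV)
λ = (6.626 × 10^-34 J·s) / √(2 × 1.67 × 10^-27 kg × 1.602 × 10^-19 C × 560.2 V)
λ = 1.21 × 10^-12 m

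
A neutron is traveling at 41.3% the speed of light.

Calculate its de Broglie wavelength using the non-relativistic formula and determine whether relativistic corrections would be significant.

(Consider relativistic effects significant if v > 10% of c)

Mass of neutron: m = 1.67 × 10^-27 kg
Yes, relativistic corrections are needed.

Using the non-relativistic de Broglie formula λ = h/(mv):

v = 41.3% × c = 1.238 × 10^8 m/s

λ = h/(mv)
λ = (6.626 × 10^-34 J·s) / (1.67 × 10^-27 kg × 1.238 × 10^8 m/s)
λ = 3.20 × 10^-15 m

Since v = 41.3% of c > 10% of c, relativistic corrections ARE significant and the actual wavelength would differ from this non-relativistic estimate.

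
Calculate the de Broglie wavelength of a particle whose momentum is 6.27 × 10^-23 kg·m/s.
1.06 × 10^-11 m

Using the de Broglie relation λ = h/p:

λ = h/p
λ = (6.626 × 10^-34 J·s) / (6.27 × 10^-23 kg·m/s)
λ = 1.06 × 10^-11 m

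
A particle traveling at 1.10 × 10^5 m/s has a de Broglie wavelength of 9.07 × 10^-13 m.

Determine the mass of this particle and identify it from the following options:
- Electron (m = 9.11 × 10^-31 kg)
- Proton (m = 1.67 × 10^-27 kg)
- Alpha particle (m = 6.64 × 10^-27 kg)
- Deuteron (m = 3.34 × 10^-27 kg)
The particle is an alpha particle.

From λ = h/(mv), solve for mass:

m = h/(λv)
m = (6.626 × 10^-34 J·s) / (9.07 × 10^-13 m × 1.10 × 10^5 m/s)
m = 6.64 × 10^-27 kg

Comparing with the listed masses, this is closest to an alpha particle.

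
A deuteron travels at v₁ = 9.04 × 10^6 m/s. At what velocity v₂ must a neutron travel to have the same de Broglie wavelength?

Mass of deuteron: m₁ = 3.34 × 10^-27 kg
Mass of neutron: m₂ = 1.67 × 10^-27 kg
v₂ = 1.81 × 10^7 m/s

For equal de Broglie wavelengths: λ₁ = λ₂

h/(m₁v₁) = h/(m₂v₂)
m₁v₁ = m₂v₂
v₂ = v₁ · (m₁/m₂)

v₂ = 9.04 × 10^6 m/s × (3.34 × 10^-27 kg / 1.67 × 10^-27 kg)
v₂ = 1.81 × 10^7 m/s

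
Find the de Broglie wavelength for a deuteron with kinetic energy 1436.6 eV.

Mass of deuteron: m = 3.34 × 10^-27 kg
5.34 × 10^-13 m

Using λ = h/√(2mKE):

First convert KE to Joules: KE = 1436.6 eV = 2.302 × 10^-16 J

λ = h/√(2mKE)
λ = (6.626 × 10^-34 J·s) / √(2 × 3.34 × 10^-27 kg × 2.302 × 10^-16 J)
λ = 5.34 × 10^-13 m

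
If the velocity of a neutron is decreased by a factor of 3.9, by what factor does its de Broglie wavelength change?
The wavelength increases by a factor of 3.9.

From λ = h/(mv), the wavelength is inversely proportional to velocity:

λ ∝ 1/v

If v → v/3.9, then λ → 3.9λ

When velocity is decreased by a factor of 3.9, the wavelength increases by a factor of 3.9.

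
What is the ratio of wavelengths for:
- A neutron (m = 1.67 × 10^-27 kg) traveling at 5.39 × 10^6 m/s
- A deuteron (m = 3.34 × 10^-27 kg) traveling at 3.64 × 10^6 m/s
λ₁/λ₂ = 1.35

Using λ = h/(mv):

λ₁ = h/(m₁v₁) = 7.36 × 10^-14 m
λ₂ = h/(m₂v₂) = 5.45 × 10^-14 m

Ratio λ₁/λ₂ = (m₂v₂)/(m₁v₁)
         = (3.34 × 10^-27 kg × 3.64 × 10^6 m/s) / (1.67 × 10^-27 kg × 5.39 × 10^6 m/s)
         = 1.35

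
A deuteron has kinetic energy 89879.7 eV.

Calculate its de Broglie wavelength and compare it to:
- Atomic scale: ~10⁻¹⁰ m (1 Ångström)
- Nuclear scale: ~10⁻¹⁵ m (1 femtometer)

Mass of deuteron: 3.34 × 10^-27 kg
λ = 6.76 × 10^-14 m, which is between nuclear and atomic scales.

Using λ = h/√(2mKE):

KE = 89879.7 eV = 1.440 × 10^-14 J

λ = h/√(2mKE)
λ = (6.626 × 10^-34 J·s) / √(2 × 3.34 × 10^-27 kg × 1.440 × 10^-14 J)
λ = 6.76 × 10^-14 m

Comparison:
- Atomic scale (10⁻¹⁰ m): λ is 0.00068× this size
- Nuclear scale (10⁻¹⁵ m): λ is 68× this size

The wavelength is between nuclear and atomic scales.

This wavelength is appropriate for probing atomic structure but too large for nuclear physics experiments.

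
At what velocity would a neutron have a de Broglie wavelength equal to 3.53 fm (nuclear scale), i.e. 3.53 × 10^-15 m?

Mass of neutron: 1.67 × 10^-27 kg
1.12 × 10^8 m/s

From λ = h/(mv), solve for v:

v = h/(mλ)
v = (6.626 × 10^-34 J·s) / (1.67 × 10^-27 kg × 3.53 × 10^-15 m)
v = 1.12 × 10^8 m/s

Note: This velocity is 37.5% of the speed of light, so relativistic corrections would be needed for a more accurate calculation.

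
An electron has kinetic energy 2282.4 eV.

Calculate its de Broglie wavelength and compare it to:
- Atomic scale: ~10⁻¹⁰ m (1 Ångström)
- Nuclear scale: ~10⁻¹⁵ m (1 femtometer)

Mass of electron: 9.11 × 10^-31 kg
λ = 2.57 × 10^-11 m, which is between nuclear and atomic scales.

Using λ = h/√(2mKE):

KE = 2282.4 eV = 3.657 × 10^-16 J

λ = h/√(2mKE)
λ = (6.626 × 10^-34 J·s) / √(2 × 9.11 × 10^-31 kg × 3.657 × 10^-16 J)
λ = 2.57 × 10^-11 m

Comparison:
- Atomic scale (10⁻¹⁰ m): λ is 0.26× this size
- Nuclear scale (10⁻¹⁵ m): λ is 2.6e+04× this size

The wavelength is between nuclear and atomic scales.

This wavelength is appropriate for probing atomic structure but too large for nuclear physics experiments.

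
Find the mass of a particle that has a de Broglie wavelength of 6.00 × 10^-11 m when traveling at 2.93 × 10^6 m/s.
3.77 × 10^-30 kg

From the de Broglie relation λ = h/(mv), we solve for m:

m = h/(λv)
m = (6.626 × 10^-34 J·s) / (6.00 × 10^-11 m × 2.93 × 10^6 m/s)
m = 3.77 × 10^-30 kg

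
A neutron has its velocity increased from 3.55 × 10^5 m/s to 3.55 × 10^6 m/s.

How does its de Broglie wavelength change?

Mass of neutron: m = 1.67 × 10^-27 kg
The wavelength decreases by a factor of 10.

Using λ = h/(mv):

Initial wavelength: λ₁ = h/(mv₁) = 1.12 × 10^-12 m
Final wavelength: λ₂ = h/(mv₂) = 1.12 × 10^-13 m

Since λ ∝ 1/v, when velocity increases by a factor of 10, the wavelength decreases by a factor of 10.

λ₂/λ₁ = v₁/v₂ = 1/10

The wavelength decreases by a factor of 10.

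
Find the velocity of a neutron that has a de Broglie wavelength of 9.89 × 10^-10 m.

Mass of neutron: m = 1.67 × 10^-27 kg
4.01 × 10^2 m/s

From the de Broglie relation λ = h/(mv), we solve for v:

v = h/(mλ)
v = (6.626 × 10^-34 J·s) / (1.67 × 10^-27 kg × 9.89 × 10^-10 m)
v = 4.01 × 10^2 m/s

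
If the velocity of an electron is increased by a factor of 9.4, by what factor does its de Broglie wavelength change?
The wavelength decreases by a factor of 9.4.

From λ = h/(mv), the wavelength is inversely proportional to velocity:

λ ∝ 1/v

If v → 9.4v, then λ → λ/9.4

When velocity is increased by a factor of 9.4, the wavelength decreases by a factor of 9.4.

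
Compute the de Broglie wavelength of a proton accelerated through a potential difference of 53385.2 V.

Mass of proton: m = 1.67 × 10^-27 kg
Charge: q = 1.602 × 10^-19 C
1.24 × 10^-13 m

When a particle is accelerated through voltage V, it gains kinetic energy KE = qV.

The de Broglie wavelength is then λ = h/√(2mqV):

λ = h/√(2mqV)
λ = (6.626 × 10^-34 J·s) / √(2 × 1.67 × 10^-27 kg × 1.602 × 10^-19 C × 53385.2 V)
λ = 1.24 × 10^-13 m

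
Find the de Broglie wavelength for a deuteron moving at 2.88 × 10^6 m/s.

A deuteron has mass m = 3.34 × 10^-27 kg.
6.89 × 10^-14 m

Using the de Broglie relation λ = h/(mv):

λ = h/(mv)
λ = (6.626 × 10^-34 J·s) / (3.34 × 10^-27 kg × 2.88 × 10^6 m/s)
λ = 6.89 × 10^-14 m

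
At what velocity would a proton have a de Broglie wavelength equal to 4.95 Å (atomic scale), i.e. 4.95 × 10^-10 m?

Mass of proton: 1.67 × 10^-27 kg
8.02 × 10^2 m/s

From λ = h/(mv), solve for v:

v = h/(mλ)
v = (6.626 × 10^-34 J·s) / (1.67 × 10^-27 kg × 4.95 × 10^-10 m)
v = 8.02 × 10^2 m/s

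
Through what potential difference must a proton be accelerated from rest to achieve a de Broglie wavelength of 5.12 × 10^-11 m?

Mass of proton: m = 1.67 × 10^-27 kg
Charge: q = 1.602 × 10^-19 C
3.13 × 10^-1 V

From λ = h/√(2mqV), we solve for V:

λ² = h²/(2mqV)
V = h²/(2mqλ²)
V = (6.626 × 10^-34 J·s)² / (2 × 1.67 × 10^-27 kg × 1.602 × 10^-19 C × (5.12 × 10^-11 m)²)
V = 3.13 × 10^-1 V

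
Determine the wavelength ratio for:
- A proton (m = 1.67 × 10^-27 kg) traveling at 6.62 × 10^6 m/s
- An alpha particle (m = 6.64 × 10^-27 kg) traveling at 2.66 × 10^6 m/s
λ₁/λ₂ = 1.60

Using λ = h/(mv):

λ₁ = h/(m₁v₁) = 5.99 × 10^-14 m
λ₂ = h/(m₂v₂) = 3.75 × 10^-14 m

Ratio λ₁/λ₂ = (m₂v₂)/(m₁v₁)
         = (6.64 × 10^-27 kg × 2.66 × 10^6 m/s) / (1.67 × 10^-27 kg × 6.62 × 10^6 m/s)
         = 1.60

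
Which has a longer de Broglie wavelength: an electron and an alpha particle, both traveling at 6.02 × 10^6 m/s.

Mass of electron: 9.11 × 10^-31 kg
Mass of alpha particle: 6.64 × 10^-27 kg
The electron has the longer wavelength.

Using λ = h/(mv), since both particles have the same velocity, the wavelength depends only on mass.

For electron: λ₁ = h/(m₁v) = 1.21 × 10^-10 m
For alpha particle: λ₂ = h/(m₂v) = 1.66 × 10^-14 m

Since λ ∝ 1/m at constant velocity, the lighter particle has the longer wavelength.

The electron has the longer de Broglie wavelength.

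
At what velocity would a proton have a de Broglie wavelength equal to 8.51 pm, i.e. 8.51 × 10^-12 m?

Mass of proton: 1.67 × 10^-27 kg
4.66 × 10^4 m/s

From λ = h/(mv), solve for v:

v = h/(mλ)
v = (6.626 × 10^-34 J·s) / (1.67 × 10^-27 kg × 8.51 × 10^-12 m)
v = 4.66 × 10^4 m/s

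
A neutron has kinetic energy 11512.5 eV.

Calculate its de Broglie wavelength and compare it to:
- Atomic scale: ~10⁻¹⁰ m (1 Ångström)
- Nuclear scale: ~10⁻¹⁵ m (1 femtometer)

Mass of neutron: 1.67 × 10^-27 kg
λ = 2.67 × 10^-13 m, which is between nuclear and atomic scales.

Using λ = h/√(2mKE):

KE = 11512.5 eV = 1.845 × 10^-15 J

λ = h/√(2mKE)
λ = (6.626 × 10^-34 J·s) / √(2 × 1.67 × 10^-27 kg × 1.845 × 10^-15 J)
λ = 2.67 × 10^-13 m

Comparison:
- Atomic scale (10⁻¹⁰ m): λ is 0.0027× this size
- Nuclear scale (10⁻¹⁵ m): λ is 2.7e+02× this size

The wavelength is between nuclear and atomic scales.

This wavelength is appropriate for probing atomic structure but too large for nuclear physics experiments.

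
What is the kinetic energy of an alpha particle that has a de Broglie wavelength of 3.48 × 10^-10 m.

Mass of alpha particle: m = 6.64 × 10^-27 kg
2.73 × 10^-22 J (or 1.70 × 10^-3 eV)

From λ = h/√(2mKE), we solve for KE:

λ² = h²/(2mKE)
KE = h²/(2mλ²)
KE = (6.626 × 10^-34 J·s)² / (2 × 6.64 × 10^-27 kg × (3.48 × 10^-10 m)²)
KE = 2.73 × 10^-22 J
KE = 1.70 × 10^-3 eV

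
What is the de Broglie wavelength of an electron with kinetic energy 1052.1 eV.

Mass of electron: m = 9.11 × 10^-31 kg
3.78 × 10^-11 m

Using λ = h/√(2mKE):

First convert KE to Joules: KE = 1052.1 eV = 1.686 × 10^-16 J

λ = h/√(2mKE)
λ = (6.626 × 10^-34 J·s) / √(2 × 9.11 × 10^-31 kg × 1.686 × 10^-16 J)
λ = 3.78 × 10^-11 m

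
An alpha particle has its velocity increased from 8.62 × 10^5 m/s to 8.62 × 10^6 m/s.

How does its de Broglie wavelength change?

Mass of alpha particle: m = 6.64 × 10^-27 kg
The wavelength decreases by a factor of 10.

Using λ = h/(mv):

Initial wavelength: λ₁ = h/(mv₁) = 1.16 × 10^-13 m
Final wavelength: λ₂ = h/(mv₂) = 1.16 × 10^-14 m

Since λ ∝ 1/v, when velocity increases by a factor of 10, the wavelength decreases by a factor of 10.

λ₂/λ₁ = v₁/v₂ = 1/10

The wavelength decreases by a factor of 10.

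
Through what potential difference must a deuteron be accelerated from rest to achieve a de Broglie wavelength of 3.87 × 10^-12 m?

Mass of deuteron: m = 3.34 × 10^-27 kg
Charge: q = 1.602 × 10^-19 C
27.4 V

From λ = h/√(2mqV), we solve for V:

λ² = h²/(2mqV)
V = h²/(2mqλ²)
V = (6.626 × 10^-34 J·s)² / (2 × 3.34 × 10^-27 kg × 1.602 × 10^-19 C × (3.87 × 10^-12 m)²)
V = 27.4 V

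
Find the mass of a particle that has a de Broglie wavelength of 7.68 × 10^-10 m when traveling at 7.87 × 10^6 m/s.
1.10 × 10^-31 kg

From the de Broglie relation λ = h/(mv), we solve for m:

m = h/(λv)
m = (6.626 × 10^-34 J·s) / (7.68 × 10^-10 m × 7.87 × 10^6 m/s)
m = 1.10 × 10^-31 kg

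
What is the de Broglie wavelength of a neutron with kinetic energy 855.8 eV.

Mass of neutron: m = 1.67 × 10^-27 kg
9.79 × 10^-13 m

Using λ = h/√(2mKE):

First convert KE to Joules: KE = 855.8 eV = 1.371 × 10^-16 J

λ = h/√(2mKE)
λ = (6.626 × 10^-34 J·s) / √(2 × 1.67 × 10^-27 kg × 1.371 × 10^-16 J)
λ = 9.79 × 10^-13 m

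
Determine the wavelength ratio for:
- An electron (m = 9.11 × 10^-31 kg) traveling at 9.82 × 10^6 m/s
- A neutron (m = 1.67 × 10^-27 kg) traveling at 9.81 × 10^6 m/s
λ₁/λ₂ = 1.83 × 10^3

Using λ = h/(mv):

λ₁ = h/(m₁v₁) = 7.41 × 10^-11 m
λ₂ = h/(m₂v₂) = 4.04 × 10^-14 m

Ratio λ₁/λ₂ = (m₂v₂)/(m₁v₁)
         = (1.67 × 10^-27 kg × 9.81 × 10^6 m/s) / (9.11 × 10^-31 kg × 9.82 × 10^6 m/s)
         = 1.83 × 10^3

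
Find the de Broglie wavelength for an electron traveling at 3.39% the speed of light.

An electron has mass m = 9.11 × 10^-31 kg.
7.16 × 10^-11 m

Using the de Broglie relation λ = h/(mv):

v = 3.39% × c = 1.016 × 10^7 m/s

λ = h/(mv)
λ = (6.626 × 10^-34 J·s) / (9.11 × 10^-31 kg × 1.016 × 10^7 m/s)
λ = 7.16 × 10^-11 m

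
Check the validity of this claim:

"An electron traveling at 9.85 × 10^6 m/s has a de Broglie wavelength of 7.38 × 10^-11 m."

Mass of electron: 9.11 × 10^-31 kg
True

The claim is correct.

Using λ = h/(mv):
λ = (6.626 × 10^-34 J·s) / (9.11 × 10^-31 kg × 9.85 × 10^6 m/s)
λ = 7.38 × 10^-11 m

This matches the claimed value.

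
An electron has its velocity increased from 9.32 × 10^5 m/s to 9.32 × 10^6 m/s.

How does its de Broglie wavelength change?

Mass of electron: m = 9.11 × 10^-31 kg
The wavelength decreases by a factor of 10.

Using λ = h/(mv):

Initial wavelength: λ₁ = h/(mv₁) = 7.80 × 10^-10 m
Final wavelength: λ₂ = h/(mv₂) = 7.80 × 10^-11 m

Since λ ∝ 1/v, when velocity increases by a factor of 10, the wavelength decreases by a factor of 10.

λ₂/λ₁ = v₁/v₂ = 1/10

The wavelength decreases by a factor of 10.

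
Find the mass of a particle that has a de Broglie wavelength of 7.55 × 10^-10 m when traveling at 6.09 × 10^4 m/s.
1.44 × 10^-29 kg

From the de Broglie relation λ = h/(mv), we solve for m:

m = h/(λv)
m = (6.626 × 10^-34 J·s) / (7.55 × 10^-10 m × 6.09 × 10^4 m/s)
m = 1.44 × 10^-29 kg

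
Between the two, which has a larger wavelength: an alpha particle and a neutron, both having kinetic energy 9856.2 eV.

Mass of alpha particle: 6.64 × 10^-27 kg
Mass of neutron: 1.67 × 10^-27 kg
The neutron has the longer wavelength.

Using λ = h/√(2mKE):

For alpha particle: λ₁ = h/√(2m₁KE) = 1.45 × 10^-13 m
For neutron: λ₂ = h/√(2m₂KE) = 2.89 × 10^-13 m

Since λ ∝ 1/√m at constant kinetic energy, the lighter particle has the longer wavelength.

The neutron has the longer de Broglie wavelength.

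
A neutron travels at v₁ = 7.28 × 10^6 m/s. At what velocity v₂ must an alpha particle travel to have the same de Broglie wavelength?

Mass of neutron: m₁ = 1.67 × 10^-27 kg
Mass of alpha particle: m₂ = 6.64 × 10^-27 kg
v₂ = 1.83 × 10^6 m/s

For equal de Broglie wavelengths: λ₁ = λ₂

h/(m₁v₁) = h/(m₂v₂)
m₁v₁ = m₂v₂
v₂ = v₁ · (m₁/m₂)

v₂ = 7.28 × 10^6 m/s × (1.67 × 10^-27 kg / 6.64 × 10^-27 kg)
v₂ = 1.83 × 10^6 m/s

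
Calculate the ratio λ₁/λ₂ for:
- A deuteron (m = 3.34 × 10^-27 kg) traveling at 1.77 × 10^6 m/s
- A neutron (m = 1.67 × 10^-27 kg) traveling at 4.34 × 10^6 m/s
λ₁/λ₂ = 1.23

Using λ = h/(mv):

λ₁ = h/(m₁v₁) = 1.12 × 10^-13 m
λ₂ = h/(m₂v₂) = 9.14 × 10^-14 m

Ratio λ₁/λ₂ = (m₂v₂)/(m₁v₁)
         = (1.67 × 10^-27 kg × 4.34 × 10^6 m/s) / (3.34 × 10^-27 kg × 1.77 × 10^6 m/s)
         = 1.23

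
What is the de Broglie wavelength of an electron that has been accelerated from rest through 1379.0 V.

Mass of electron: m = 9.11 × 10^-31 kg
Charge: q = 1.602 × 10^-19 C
3.30 × 10^-11 m

When a particle is accelerated through voltage V, it gains kinetic energy KE = qV.

The de Broglie wavelength is then λ = h/√(2mqV):

λ = h/√(2mqV)
λ = (6.626 × 10^-34 J·s) / √(2 × 9.11 × 10^-31 kg × 1.602 × 10^-19 C × 1379.0 V)
λ = 3.30 × 10^-11 m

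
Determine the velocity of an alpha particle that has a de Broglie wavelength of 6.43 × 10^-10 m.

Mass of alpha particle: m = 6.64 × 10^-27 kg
1.55 × 10^2 m/s

From the de Broglie relation λ = h/(mv), we solve for v:

v = h/(mλ)
v = (6.626 × 10^-34 J·s) / (6.64 × 10^-27 kg × 6.43 × 10^-10 m)
v = 1.55 × 10^2 m/s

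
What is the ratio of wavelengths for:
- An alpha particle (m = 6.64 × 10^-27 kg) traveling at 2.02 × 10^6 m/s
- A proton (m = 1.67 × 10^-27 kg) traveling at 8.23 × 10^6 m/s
λ₁/λ₂ = 1.02

Using λ = h/(mv):

λ₁ = h/(m₁v₁) = 4.94 × 10^-14 m
λ₂ = h/(m₂v₂) = 4.82 × 10^-14 m

Ratio λ₁/λ₂ = (m₂v₂)/(m₁v₁)
         = (1.67 × 10^-27 kg × 8.23 × 10^6 m/s) / (6.64 × 10^-27 kg × 2.02 × 10^6 m/s)
         = 1.02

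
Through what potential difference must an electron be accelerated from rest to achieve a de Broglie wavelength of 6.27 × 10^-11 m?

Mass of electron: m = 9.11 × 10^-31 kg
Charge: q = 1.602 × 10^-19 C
383 V

From λ = h/√(2mqV), we solve for V:

λ² = h²/(2mqV)
V = h²/(2mqλ²)
V = (6.626 × 10^-34 J·s)² / (2 × 9.11 × 10^-31 kg × 1.602 × 10^-19 C × (6.27 × 10^-11 m)²)
V = 383 V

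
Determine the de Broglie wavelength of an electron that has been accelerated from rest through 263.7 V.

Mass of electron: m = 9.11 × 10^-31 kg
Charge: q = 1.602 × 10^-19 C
7.55 × 10^-11 m

When a particle is accelerated through voltage V, it gains kinetic energy KE = qV.

The de Broglie wavelength is then λ = h/√(2mqV):

λ = h/√(2mqV)
λ = (6.626 × 10^-34 J·s) / √(2 × 9.11 × 10^-31 kg × 1.602 × 10^-19 C × 263.7 V)
λ = 7.55 × 10^-11 m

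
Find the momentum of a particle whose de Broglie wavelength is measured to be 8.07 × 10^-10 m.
8.21 × 10^-25 kg·m/s

From the de Broglie relation λ = h/p, we solve for p:

p = h/λ
p = (6.626 × 10^-34 J·s) / (8.07 × 10^-10 m)
p = 8.21 × 10^-25 kg·m/s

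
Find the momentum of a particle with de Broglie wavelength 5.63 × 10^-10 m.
1.18 × 10^-24 kg·m/s

From the de Broglie relation λ = h/p, we solve for p:

p = h/λ
p = (6.626 × 10^-34 J·s) / (5.63 × 10^-10 m)
p = 1.18 × 10^-24 kg·m/s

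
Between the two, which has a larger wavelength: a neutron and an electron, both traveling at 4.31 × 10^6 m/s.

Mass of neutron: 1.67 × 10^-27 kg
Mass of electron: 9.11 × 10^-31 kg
The electron has the longer wavelength.

Using λ = h/(mv), since both particles have the same velocity, the wavelength depends only on mass.

For neutron: λ₁ = h/(m₁v) = 9.21 × 10^-14 m
For electron: λ₂ = h/(m₂v) = 1.69 × 10^-10 m

Since λ ∝ 1/m at constant velocity, the lighter particle has the longer wavelength.

The electron has the longer de Broglie wavelength.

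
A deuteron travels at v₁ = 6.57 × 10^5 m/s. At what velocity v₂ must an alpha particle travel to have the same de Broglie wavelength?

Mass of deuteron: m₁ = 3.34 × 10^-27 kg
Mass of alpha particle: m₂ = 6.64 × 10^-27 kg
v₂ = 3.30 × 10^5 m/s

For equal de Broglie wavelengths: λ₁ = λ₂

h/(m₁v₁) = h/(m₂v₂)
m₁v₁ = m₂v₂
v₂ = v₁ · (m₁/m₂)

v₂ = 6.57 × 10^5 m/s × (3.34 × 10^-27 kg / 6.64 × 10^-27 kg)
v₂ = 3.30 × 10^5 m/s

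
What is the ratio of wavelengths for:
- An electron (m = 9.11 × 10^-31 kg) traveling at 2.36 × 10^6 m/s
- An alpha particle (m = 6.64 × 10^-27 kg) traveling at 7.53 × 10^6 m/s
λ₁/λ₂ = 2.33 × 10^4

Using λ = h/(mv):

λ₁ = h/(m₁v₁) = 3.08 × 10^-10 m
λ₂ = h/(m₂v₂) = 1.33 × 10^-14 m

Ratio λ₁/λ₂ = (m₂v₂)/(m₁v₁)
         = (6.64 × 10^-27 kg × 7.53 × 10^6 m/s) / (9.11 × 10^-31 kg × 2.36 × 10^6 m/s)
         = 2.33 × 10^4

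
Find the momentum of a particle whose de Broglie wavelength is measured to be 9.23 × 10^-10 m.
7.18 × 10^-25 kg·m/s

From the de Broglie relation λ = h/p, we solve for p:

p = h/λ
p = (6.626 × 10^-34 J·s) / (9.23 × 10^-10 m)
p = 7.18 × 10^-25 kg·m/s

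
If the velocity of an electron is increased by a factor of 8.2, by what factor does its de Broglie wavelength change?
The wavelength decreases by a factor of 8.2.

From λ = h/(mv), the wavelength is inversely proportional to velocity:

λ ∝ 1/v

If v → 8.2v, then λ → λ/8.2

When velocity is increased by a factor of 8.2, the wavelength decreases by a factor of 8.2.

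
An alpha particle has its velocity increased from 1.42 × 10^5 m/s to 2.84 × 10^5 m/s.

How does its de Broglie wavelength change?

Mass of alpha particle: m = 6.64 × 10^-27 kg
The wavelength decreases by a factor of 2.

Using λ = h/(mv):

Initial wavelength: λ₁ = h/(mv₁) = 7.03 × 10^-13 m
Final wavelength: λ₂ = h/(mv₂) = 3.51 × 10^-13 m

Since λ ∝ 1/v, when velocity increases by a factor of 2, the wavelength decreases by a factor of 2.

λ₂/λ₁ = v₁/v₂ = 1/2

The wavelength decreases by a factor of 2.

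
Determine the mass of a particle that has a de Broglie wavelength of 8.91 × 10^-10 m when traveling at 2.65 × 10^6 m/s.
2.81 × 10^-31 kg

From the de Broglie relation λ = h/(mv), we solve for m:

m = h/(λv)
m = (6.626 × 10^-34 J·s) / (8.91 × 10^-10 m × 2.65 × 10^6 m/s)
m = 2.81 × 10^-31 kg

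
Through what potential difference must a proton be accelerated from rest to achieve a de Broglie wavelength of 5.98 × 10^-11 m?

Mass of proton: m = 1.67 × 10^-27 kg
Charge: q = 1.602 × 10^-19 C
2.29 × 10^-1 V

From λ = h/√(2mqV), we solve for V:

λ² = h²/(2mqV)
V = h²/(2mqλ²)
V = (6.626 × 10^-34 J·s)² / (2 × 1.67 × 10^-27 kg × 1.602 × 10^-19 C × (5.98 × 10^-11 m)²)
V = 2.29 × 10^-1 V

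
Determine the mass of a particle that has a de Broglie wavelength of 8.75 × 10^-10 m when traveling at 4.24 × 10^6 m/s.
1.79 × 10^-31 kg

From the de Broglie relation λ = h/(mv), we solve for m:

m = h/(λv)
m = (6.626 × 10^-34 J·s) / (8.75 × 10^-10 m × 4.24 × 10^6 m/s)
m = 1.79 × 10^-31 kg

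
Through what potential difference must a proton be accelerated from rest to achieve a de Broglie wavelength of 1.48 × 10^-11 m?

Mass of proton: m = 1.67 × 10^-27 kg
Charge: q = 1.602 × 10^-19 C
3.75 V

From λ = h/√(2mqV), we solve for V:

λ² = h²/(2mqV)
V = h²/(2mqλ²)
V = (6.626 × 10^-34 J·s)² / (2 × 1.67 × 10^-27 kg × 1.602 × 10^-19 C × (1.48 × 10^-11 m)²)
V = 3.75 V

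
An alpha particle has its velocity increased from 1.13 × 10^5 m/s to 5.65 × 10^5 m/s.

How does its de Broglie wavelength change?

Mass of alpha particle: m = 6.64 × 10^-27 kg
The wavelength decreases by a factor of 5.

Using λ = h/(mv):

Initial wavelength: λ₁ = h/(mv₁) = 8.83 × 10^-13 m
Final wavelength: λ₂ = h/(mv₂) = 1.77 × 10^-13 m

Since λ ∝ 1/v, when velocity increases by a factor of 5, the wavelength decreases by a factor of 5.

λ₂/λ₁ = v₁/v₂ = 1/5

The wavelength decreases by a factor of 5.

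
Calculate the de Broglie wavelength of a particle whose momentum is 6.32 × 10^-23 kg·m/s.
1.05 × 10^-11 m

Using the de Broglie relation λ = h/p:

λ = h/p
λ = (6.626 × 10^-34 J·s) / (6.32 × 10^-23 kg·m/s)
λ = 1.05 × 10^-11 m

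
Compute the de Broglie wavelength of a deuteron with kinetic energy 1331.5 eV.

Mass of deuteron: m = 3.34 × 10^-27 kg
5.55 × 10^-13 m

Using λ = h/√(2mKE):

First convert KE to Joules: KE = 1331.5 eV = 2.133 × 10^-16 J

λ = h/√(2mKE)
λ = (6.626 × 10^-34 J·s) / √(2 × 3.34 × 10^-27 kg × 2.133 × 10^-16 J)
λ = 5.55 × 10^-13 m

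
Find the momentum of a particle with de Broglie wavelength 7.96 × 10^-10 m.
8.32 × 10^-25 kg·m/s

From the de Broglie relation λ = h/p, we solve for p:

p = h/λ
p = (6.626 × 10^-34 J·s) / (7.96 × 10^-10 m)
p = 8.32 × 10^-25 kg·m/s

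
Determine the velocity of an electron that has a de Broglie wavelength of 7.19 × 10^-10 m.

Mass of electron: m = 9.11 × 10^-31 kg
1.01 × 10^6 m/s

From the de Broglie relation λ = h/(mv), we solve for v:

v = h/(mλ)
v = (6.626 × 10^-34 J·s) / (9.11 × 10^-31 kg × 7.19 × 10^-10 m)
v = 1.01 × 10^6 m/s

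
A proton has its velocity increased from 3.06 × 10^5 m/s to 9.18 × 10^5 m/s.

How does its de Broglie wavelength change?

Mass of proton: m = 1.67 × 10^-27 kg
The wavelength decreases by a factor of 3.

Using λ = h/(mv):

Initial wavelength: λ₁ = h/(mv₁) = 1.30 × 10^-12 m
Final wavelength: λ₂ = h/(mv₂) = 4.32 × 10^-13 m

Since λ ∝ 1/v, when velocity increases by a factor of 3, the wavelength decreases by a factor of 3.

λ₂/λ₁ = v₁/v₂ = 1/3

The wavelength decreases by a factor of 3.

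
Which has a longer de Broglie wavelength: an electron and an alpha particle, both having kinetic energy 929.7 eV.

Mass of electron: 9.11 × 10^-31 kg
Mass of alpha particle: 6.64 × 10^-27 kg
The electron has the longer wavelength.

Using λ = h/√(2mKE):

For electron: λ₁ = h/√(2m₁KE) = 4.02 × 10^-11 m
For alpha particle: λ₂ = h/√(2m₂KE) = 4.71 × 10^-13 m

Since λ ∝ 1/√m at constant kinetic energy, the lighter particle has the longer wavelength.

The electron has the longer de Broglie wavelength.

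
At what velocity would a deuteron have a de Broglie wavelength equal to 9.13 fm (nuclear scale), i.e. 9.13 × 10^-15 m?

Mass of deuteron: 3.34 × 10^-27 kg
2.17 × 10^7 m/s

From λ = h/(mv), solve for v:

v = h/(mλ)
v = (6.626 × 10^-34 J·s) / (3.34 × 10^-27 kg × 9.13 × 10^-15 m)
v = 2.17 × 10^7 m/s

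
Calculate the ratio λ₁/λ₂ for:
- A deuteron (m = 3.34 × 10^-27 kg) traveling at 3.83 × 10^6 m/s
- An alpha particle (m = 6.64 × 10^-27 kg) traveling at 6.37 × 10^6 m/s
λ₁/λ₂ = 3.31

Using λ = h/(mv):

λ₁ = h/(m₁v₁) = 5.18 × 10^-14 m
λ₂ = h/(m₂v₂) = 1.57 × 10^-14 m

Ratio λ₁/λ₂ = (m₂v₂)/(m₁v₁)
         = (6.64 × 10^-27 kg × 6.37 × 10^6 m/s) / (3.34 × 10^-27 kg × 3.83 × 10^6 m/s)
         = 3.31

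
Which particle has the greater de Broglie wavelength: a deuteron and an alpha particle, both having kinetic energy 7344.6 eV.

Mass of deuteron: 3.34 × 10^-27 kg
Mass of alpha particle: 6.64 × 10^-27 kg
The deuteron has the longer wavelength.

Using λ = h/√(2mKE):

For deuteron: λ₁ = h/√(2m₁KE) = 2.36 × 10^-13 m
For alpha particle: λ₂ = h/√(2m₂KE) = 1.68 × 10^-13 m

Since λ ∝ 1/√m at constant kinetic energy, the lighter particle has the longer wavelength.

The deuteron has the longer de Broglie wavelength.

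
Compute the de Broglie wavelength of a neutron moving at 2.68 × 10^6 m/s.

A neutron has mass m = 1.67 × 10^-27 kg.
1.48 × 10^-13 m

Using the de Broglie relation λ = h/(mv):

λ = h/(mv)
λ = (6.626 × 10^-34 J·s) / (1.67 × 10^-27 kg × 2.68 × 10^6 m/s)
λ = 1.48 × 10^-13 m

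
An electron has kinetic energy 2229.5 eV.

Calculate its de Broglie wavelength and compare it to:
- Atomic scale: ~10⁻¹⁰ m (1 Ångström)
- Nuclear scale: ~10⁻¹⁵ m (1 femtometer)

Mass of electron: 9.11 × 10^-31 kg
λ = 2.60 × 10^-11 m, which is between nuclear and atomic scales.

Using λ = h/√(2mKE):

KE = 2229.5 eV = 3.572 × 10^-16 J

λ = h/√(2mKE)
λ = (6.626 × 10^-34 J·s) / √(2 × 9.11 × 10^-31 kg × 3.572 × 10^-16 J)
λ = 2.60 × 10^-11 m

Comparison:
- Atomic scale (10⁻¹⁰ m): λ is 0.26× this size
- Nuclear scale (10⁻¹⁵ m): λ is 2.6e+04× this size

The wavelength is between nuclear and atomic scales.

This wavelength is appropriate for probing atomic structure but too large for nuclear physics experiments.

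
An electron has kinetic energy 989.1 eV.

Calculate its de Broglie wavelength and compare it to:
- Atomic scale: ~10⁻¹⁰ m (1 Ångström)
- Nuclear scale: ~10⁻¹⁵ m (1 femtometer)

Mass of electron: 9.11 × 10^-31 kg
λ = 3.90 × 10^-11 m, which is between nuclear and atomic scales.

Using λ = h/√(2mKE):

KE = 989.1 eV = 1.585 × 10^-16 J

λ = h/√(2mKE)
λ = (6.626 × 10^-34 J·s) / √(2 × 9.11 × 10^-31 kg × 1.585 × 10^-16 J)
λ = 3.90 × 10^-11 m

Comparison:
- Atomic scale (10⁻¹⁰ m): λ is 0.39× this size
- Nuclear scale (10⁻¹⁵ m): λ is 3.9e+04× this size

The wavelength is between nuclear and atomic scales.

This wavelength is appropriate for probing atomic structure but too large for nuclear physics experiments.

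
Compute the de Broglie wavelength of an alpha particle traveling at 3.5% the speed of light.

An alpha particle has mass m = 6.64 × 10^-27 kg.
9.51 × 10^-15 m

Using the de Broglie relation λ = h/(mv):

v = 3.5% × c = 1.049 × 10^7 m/s

λ = h/(mv)
λ = (6.626 × 10^-34 J·s) / (6.64 × 10^-27 kg × 1.049 × 10^7 m/s)
λ = 9.51 × 10^-15 m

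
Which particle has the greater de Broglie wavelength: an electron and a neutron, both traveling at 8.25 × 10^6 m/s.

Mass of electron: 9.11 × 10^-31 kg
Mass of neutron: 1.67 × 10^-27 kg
The electron has the longer wavelength.

Using λ = h/(mv), since both particles have the same velocity, the wavelength depends only on mass.

For electron: λ₁ = h/(m₁v) = 8.82 × 10^-11 m
For neutron: λ₂ = h/(m₂v) = 4.81 × 10^-14 m

Since λ ∝ 1/m at constant velocity, the lighter particle has the longer wavelength.

The electron has the longer de Broglie wavelength.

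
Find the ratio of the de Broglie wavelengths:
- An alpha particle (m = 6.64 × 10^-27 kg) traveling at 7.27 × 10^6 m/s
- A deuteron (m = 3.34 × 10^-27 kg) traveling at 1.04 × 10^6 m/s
λ₁/λ₂ = 0.0720

Using λ = h/(mv):

λ₁ = h/(m₁v₁) = 1.37 × 10^-14 m
λ₂ = h/(m₂v₂) = 1.91 × 10^-13 m

Ratio λ₁/λ₂ = (m₂v₂)/(m₁v₁)
         = (3.34 × 10^-27 kg × 1.04 × 10^6 m/s) / (6.64 × 10^-27 kg × 7.27 × 10^6 m/s)
         = 0.0720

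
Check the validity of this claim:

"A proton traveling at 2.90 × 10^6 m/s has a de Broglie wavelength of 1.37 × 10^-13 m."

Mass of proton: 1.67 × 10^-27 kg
True

The claim is correct.

Using λ = h/(mv):
λ = (6.626 × 10^-34 J·s) / (1.67 × 10^-27 kg × 2.90 × 10^6 m/s)
λ = 1.37 × 10^-13 m

This matches the claimed value.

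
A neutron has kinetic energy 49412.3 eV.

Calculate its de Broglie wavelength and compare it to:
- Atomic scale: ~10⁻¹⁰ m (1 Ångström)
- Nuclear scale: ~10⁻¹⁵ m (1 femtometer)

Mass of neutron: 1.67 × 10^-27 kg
λ = 1.29 × 10^-13 m, which is between nuclear and atomic scales.

Using λ = h/√(2mKE):

KE = 49412.3 eV = 7.917 × 10^-15 J

λ = h/√(2mKE)
λ = (6.626 × 10^-34 J·s) / √(2 × 1.67 × 10^-27 kg × 7.917 × 10^-15 J)
λ = 1.29 × 10^-13 m

Comparison:
- Atomic scale (10⁻¹⁰ m): λ is 0.0013× this size
- Nuclear scale (10⁻¹⁵ m): λ is 1.3e+02× this size

The wavelength is between nuclear and atomic scales.

This wavelength is appropriate for probing atomic structure but too large for nuclear physics experiments.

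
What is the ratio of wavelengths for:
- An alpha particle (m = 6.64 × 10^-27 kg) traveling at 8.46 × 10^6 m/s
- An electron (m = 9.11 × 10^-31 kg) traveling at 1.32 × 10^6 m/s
λ₁/λ₂ = 2.14 × 10^-5

Using λ = h/(mv):

λ₁ = h/(m₁v₁) = 1.18 × 10^-14 m
λ₂ = h/(m₂v₂) = 5.51 × 10^-10 m

Ratio λ₁/λ₂ = (m₂v₂)/(m₁v₁)
         = (9.11 × 10^-31 kg × 1.32 × 10^6 m/s) / (6.64 × 10^-27 kg × 8.46 × 10^6 m/s)
         = 2.14 × 10^-5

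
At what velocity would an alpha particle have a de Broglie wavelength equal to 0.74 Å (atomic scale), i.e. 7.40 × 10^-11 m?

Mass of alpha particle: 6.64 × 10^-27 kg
1.35 × 10^3 m/s

From λ = h/(mv), solve for v:

v = h/(mλ)
v = (6.626 × 10^-34 J·s) / (6.64 × 10^-27 kg × 7.40 × 10^-11 m)
v = 1.35 × 10^3 m/s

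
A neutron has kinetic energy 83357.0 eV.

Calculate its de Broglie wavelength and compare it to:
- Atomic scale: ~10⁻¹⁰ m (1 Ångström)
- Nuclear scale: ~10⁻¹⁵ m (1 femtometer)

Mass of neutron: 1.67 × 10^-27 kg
λ = 9.92 × 10^-14 m, which is between nuclear and atomic scales.

Using λ = h/√(2mKE):

KE = 83357.0 eV = 1.336 × 10^-14 J

λ = h/√(2mKE)
λ = (6.626 × 10^-34 J·s) / √(2 × 1.67 × 10^-27 kg × 1.336 × 10^-14 J)
λ = 9.92 × 10^-14 m

Comparison:
- Atomic scale (10⁻¹⁰ m): λ is 0.00099× this size
- Nuclear scale (10⁻¹⁵ m): λ is 99× this size

The wavelength is between nuclear and atomic scales.

This wavelength is appropriate for probing atomic structure but too large for nuclear physics experiments.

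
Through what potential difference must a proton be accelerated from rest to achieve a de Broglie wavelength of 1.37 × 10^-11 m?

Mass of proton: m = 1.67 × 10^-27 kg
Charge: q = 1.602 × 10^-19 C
4.37 V

From λ = h/√(2mqV), we solve for V:

λ² = h²/(2mqV)
V = h²/(2mqλ²)
V = (6.626 × 10^-34 J·s)² / (2 × 1.67 × 10^-27 kg × 1.602 × 10^-19 C × (1.37 × 10^-11 m)²)
V = 4.37 V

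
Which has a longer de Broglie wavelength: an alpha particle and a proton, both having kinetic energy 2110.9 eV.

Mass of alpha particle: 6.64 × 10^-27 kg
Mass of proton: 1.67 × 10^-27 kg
The proton has the longer wavelength.

Using λ = h/√(2mKE):

For alpha particle: λ₁ = h/√(2m₁KE) = 3.13 × 10^-13 m
For proton: λ₂ = h/√(2m₂KE) = 6.23 × 10^-13 m

Since λ ∝ 1/√m at constant kinetic energy, the lighter particle has the longer wavelength.

The proton has the longer de Broglie wavelength.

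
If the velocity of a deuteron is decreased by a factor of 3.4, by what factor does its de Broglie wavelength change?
The wavelength increases by a factor of 3.4.

From λ = h/(mv), the wavelength is inversely proportional to velocity:

λ ∝ 1/v

If v → v/3.4, then λ → 3.4λ

When velocity is decreased by a factor of 3.4, the wavelength increases by a factor of 3.4.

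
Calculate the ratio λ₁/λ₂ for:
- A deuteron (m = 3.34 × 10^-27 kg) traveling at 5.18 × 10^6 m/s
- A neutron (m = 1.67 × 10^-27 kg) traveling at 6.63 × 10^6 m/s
λ₁/λ₂ = 0.640

Using λ = h/(mv):

λ₁ = h/(m₁v₁) = 3.83 × 10^-14 m
λ₂ = h/(m₂v₂) = 5.98 × 10^-14 m

Ratio λ₁/λ₂ = (m₂v₂)/(m₁v₁)
         = (1.67 × 10^-27 kg × 6.63 × 10^6 m/s) / (3.34 × 10^-27 kg × 5.18 × 10^6 m/s)
         = 0.640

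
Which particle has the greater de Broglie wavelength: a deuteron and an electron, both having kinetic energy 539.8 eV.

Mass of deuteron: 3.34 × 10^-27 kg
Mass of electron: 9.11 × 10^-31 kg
The electron has the longer wavelength.

Using λ = h/√(2mKE):

For deuteron: λ₁ = h/√(2m₁KE) = 8.72 × 10^-13 m
For electron: λ₂ = h/√(2m₂KE) = 5.28 × 10^-11 m

Since λ ∝ 1/√m at constant kinetic energy, the lighter particle has the longer wavelength.

The electron has the longer de Broglie wavelength.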